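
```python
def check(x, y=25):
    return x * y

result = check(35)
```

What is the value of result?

Step 1: check(35) uses default y = 25.
Step 2: Returns 35 * 25 = 875.
Step 3: result = 875

The answer is 875.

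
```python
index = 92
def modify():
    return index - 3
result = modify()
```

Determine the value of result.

Step 1: index = 92 is defined globally.
Step 2: modify() looks up index from global scope = 92, then computes 92 - 3 = 89.
Step 3: result = 89

The answer is 89.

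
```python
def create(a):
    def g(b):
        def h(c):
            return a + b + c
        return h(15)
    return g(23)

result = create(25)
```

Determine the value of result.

Step 1: a = 25, b = 23, c = 15 across three nested scopes.
Step 2: h() accesses all three via LEGB rule.
Step 3: result = 25 + 23 + 15 = 63

The answer is 63.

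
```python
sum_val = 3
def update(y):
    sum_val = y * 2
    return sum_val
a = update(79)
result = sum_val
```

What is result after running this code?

Step 1: Global sum_val = 3.
Step 2: update(79) creates local sum_val = 79 * 2 = 158.
Step 3: Global sum_val unchanged because no global keyword. result = 3

The answer is 3.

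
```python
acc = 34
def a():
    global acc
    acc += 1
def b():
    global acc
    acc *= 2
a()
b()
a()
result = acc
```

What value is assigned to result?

Step 1: acc = 34.
Step 2: a(): acc = 34 + 1 = 35.
Step 3: b(): acc = 35 * 2 = 70.
Step 4: a(): acc = 70 + 1 = 71

The answer is 71.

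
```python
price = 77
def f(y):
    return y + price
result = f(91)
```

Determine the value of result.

Step 1: price = 77 is defined globally.
Step 2: f(91) uses parameter y = 91 and looks up price from global scope = 77.
Step 3: result = 91 + 77 = 168

The answer is 168.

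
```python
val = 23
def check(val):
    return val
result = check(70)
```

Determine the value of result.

Step 1: Global val = 23.
Step 2: check(70) takes parameter val = 70, which shadows the global.
Step 3: result = 70

The answer is 70.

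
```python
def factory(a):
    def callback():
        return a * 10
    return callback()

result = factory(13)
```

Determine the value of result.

Step 1: factory(13) binds parameter a = 13.
Step 2: callback() accesses a = 13 from enclosing scope.
Step 3: result = 13 * 10 = 130

The answer is 130.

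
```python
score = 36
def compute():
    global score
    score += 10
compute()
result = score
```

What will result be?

Step 1: score = 36 globally.
Step 2: compute() modifies global score: score += 10 = 46.
Step 3: result = 46

The answer is 46.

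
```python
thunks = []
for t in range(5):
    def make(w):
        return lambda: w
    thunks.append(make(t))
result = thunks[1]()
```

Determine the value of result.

Step 1: make(t) creates a new scope capturing w = t at call time.
Step 2: thunks[1] = make(1), so its lambda captures w = 1.
Step 3: result = 1 (closure factory fixes late binding)

The answer is 1.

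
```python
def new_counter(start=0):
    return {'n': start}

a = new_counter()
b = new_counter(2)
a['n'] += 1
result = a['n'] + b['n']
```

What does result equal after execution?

Step 1: new_counter() returns a new dict each call (immutable default 0).
Step 2: a = {'n': 0}, b = {'n': 2}.
Step 3: a['n'] += 1 = 1. result = 1 + 2 = 3

The answer is 3.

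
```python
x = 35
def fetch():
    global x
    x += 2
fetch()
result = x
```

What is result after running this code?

Step 1: x = 35 globally.
Step 2: fetch() modifies global x: x += 2 = 37.
Step 3: result = 37

The answer is 37.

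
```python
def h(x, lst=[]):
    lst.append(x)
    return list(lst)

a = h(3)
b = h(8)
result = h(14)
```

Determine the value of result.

Step 1: Default list is shared. list() creates copies for return values.
Step 2: Internal list grows: [3] -> [3, 8] -> [3, 8, 14].
Step 3: result = [3, 8, 14]

The answer is [3, 8, 14].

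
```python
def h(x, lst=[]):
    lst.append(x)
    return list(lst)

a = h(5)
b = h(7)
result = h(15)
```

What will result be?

Step 1: Default list is shared. list() creates copies for return values.
Step 2: Internal list grows: [5] -> [5, 7] -> [5, 7, 15].
Step 3: result = [5, 7, 15]

The answer is [5, 7, 15].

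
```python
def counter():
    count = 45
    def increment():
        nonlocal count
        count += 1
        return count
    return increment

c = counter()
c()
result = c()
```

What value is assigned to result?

Step 1: counter() creates closure with count = 45.
Step 2: Each c() call increments count via nonlocal. After 2 calls: 45 + 2 = 47.
Step 3: result = 47

The answer is 47.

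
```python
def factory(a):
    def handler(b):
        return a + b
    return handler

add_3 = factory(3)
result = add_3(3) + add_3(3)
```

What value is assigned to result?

Step 1: add_3 captures a = 3.
Step 2: add_3(3) = 3 + 3 = 6, called twice.
Step 3: result = 6 + 6 = 12

The answer is 12.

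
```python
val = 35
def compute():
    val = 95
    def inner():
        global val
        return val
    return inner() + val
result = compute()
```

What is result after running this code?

Step 1: Global val = 35. compute() shadows with local val = 95.
Step 2: inner() uses global keyword, so inner() returns global val = 35.
Step 3: compute() returns 35 + 95 = 130

The answer is 130.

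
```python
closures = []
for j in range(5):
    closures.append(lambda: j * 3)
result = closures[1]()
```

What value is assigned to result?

Step 1: All lambdas reference the same variable j (late binding).
Step 2: After the loop, j = 4. Every lambda returns j * 3.
Step 3: closures[1]() = 4 * 3 = 12

The answer is 12.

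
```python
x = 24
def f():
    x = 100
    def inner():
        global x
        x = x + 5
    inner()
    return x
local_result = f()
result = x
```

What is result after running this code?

Step 1: Global x = 24. f() creates local x = 100.
Step 2: inner() declares global x and adds 5: global x = 24 + 5 = 29.
Step 3: f() returns its local x = 100 (unaffected by inner).
Step 4: result = global x = 29

The answer is 29.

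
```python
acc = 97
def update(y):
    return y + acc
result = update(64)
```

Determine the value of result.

Step 1: acc = 97 is defined globally.
Step 2: update(64) uses parameter y = 64 and looks up acc from global scope = 97.
Step 3: result = 64 + 97 = 161

The answer is 161.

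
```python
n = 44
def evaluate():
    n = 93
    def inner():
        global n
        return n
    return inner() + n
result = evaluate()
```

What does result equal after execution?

Step 1: Global n = 44. evaluate() shadows with local n = 93.
Step 2: inner() uses global keyword, so inner() returns global n = 44.
Step 3: evaluate() returns 44 + 93 = 137

The answer is 137.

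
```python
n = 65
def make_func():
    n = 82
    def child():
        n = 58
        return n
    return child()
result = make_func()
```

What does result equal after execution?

Step 1: Three scopes define n: global (65), make_func (82), child (58).
Step 2: child() has its own local n = 58, which shadows both enclosing and global.
Step 3: result = 58 (local wins in LEGB)

The answer is 58.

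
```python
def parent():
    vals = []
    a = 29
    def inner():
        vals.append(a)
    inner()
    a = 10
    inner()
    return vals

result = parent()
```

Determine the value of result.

Step 1: a = 29. inner() appends current a to vals.
Step 2: First inner(): appends 29. Then a = 10.
Step 3: Second inner(): appends 10 (closure sees updated a). result = [29, 10]

The answer is [29, 10].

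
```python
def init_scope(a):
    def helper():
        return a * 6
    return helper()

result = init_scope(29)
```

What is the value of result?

Step 1: init_scope(29) binds parameter a = 29.
Step 2: helper() accesses a = 29 from enclosing scope.
Step 3: result = 29 * 6 = 174

The answer is 174.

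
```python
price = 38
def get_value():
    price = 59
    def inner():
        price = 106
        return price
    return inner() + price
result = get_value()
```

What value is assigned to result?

Step 1: get_value() has local price = 59. inner() has local price = 106.
Step 2: inner() returns its local price = 106.
Step 3: get_value() returns 106 + its own price (59) = 165

The answer is 165.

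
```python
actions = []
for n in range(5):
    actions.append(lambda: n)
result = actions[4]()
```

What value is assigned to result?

Step 1: The loop creates 5 lambdas, all referencing the same variable n.
Step 2: After the loop, n = 4 (final value).
Step 3: actions[4]() looks up n at call time and finds 4. This is the late binding gotcha. result = 4

The answer is 4.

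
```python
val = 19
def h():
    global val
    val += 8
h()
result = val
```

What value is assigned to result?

Step 1: val = 19 globally.
Step 2: h() modifies global val: val += 8 = 27.
Step 3: result = 27

The answer is 27.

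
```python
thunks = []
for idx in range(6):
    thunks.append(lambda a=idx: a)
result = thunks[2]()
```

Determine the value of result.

Step 1: Default argument a=idx captures idx's value at each iteration.
Step 2: thunks[2] captured a = 2 when idx was 2.
Step 3: result = 2

The answer is 2.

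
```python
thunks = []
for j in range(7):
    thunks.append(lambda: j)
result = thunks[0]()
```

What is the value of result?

Step 1: The loop creates 7 lambdas, all referencing the same variable j.
Step 2: After the loop, j = 6 (final value).
Step 3: thunks[0]() looks up j at call time and finds 6. This is the late binding gotcha. result = 6

The answer is 6.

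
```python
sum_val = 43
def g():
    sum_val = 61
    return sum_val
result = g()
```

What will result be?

Step 1: Global sum_val = 43.
Step 2: g() creates local sum_val = 61, shadowing the global.
Step 3: Returns local sum_val = 61. result = 61

The answer is 61.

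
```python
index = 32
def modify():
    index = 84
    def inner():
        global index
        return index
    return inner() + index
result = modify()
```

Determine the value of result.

Step 1: Global index = 32. modify() shadows with local index = 84.
Step 2: inner() uses global keyword, so inner() returns global index = 32.
Step 3: modify() returns 32 + 84 = 116

The answer is 116.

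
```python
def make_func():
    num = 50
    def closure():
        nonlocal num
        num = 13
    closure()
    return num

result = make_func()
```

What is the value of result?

Step 1: make_func() sets num = 50.
Step 2: closure() uses nonlocal to reassign num = 13.
Step 3: result = 13

The answer is 13.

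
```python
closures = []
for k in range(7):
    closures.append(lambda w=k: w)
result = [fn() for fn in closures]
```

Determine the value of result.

Step 1: Default arg w=k captures k at each iteration.
Step 2: Each lambda has its own default: 0, 1, ..., 6.
Step 3: result = [0, 1, 2, 3, 4, 5, 6]

The answer is [0, 1, 2, 3, 4, 5, 6].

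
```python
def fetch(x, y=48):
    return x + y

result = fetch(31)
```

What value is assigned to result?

Step 1: fetch(31) uses default y = 48.
Step 2: Returns 31 + 48 = 79.
Step 3: result = 79

The answer is 79.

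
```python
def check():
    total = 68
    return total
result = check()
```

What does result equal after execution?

Step 1: check() defines total = 68 in its local scope.
Step 2: return total finds the local variable total = 68.
Step 3: result = 68

The answer is 68.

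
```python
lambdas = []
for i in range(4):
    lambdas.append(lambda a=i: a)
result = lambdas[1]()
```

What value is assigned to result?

Step 1: Default argument a=i captures i's value at each iteration.
Step 2: lambdas[1] captured a = 1 when i was 1.
Step 3: result = 1

The answer is 1.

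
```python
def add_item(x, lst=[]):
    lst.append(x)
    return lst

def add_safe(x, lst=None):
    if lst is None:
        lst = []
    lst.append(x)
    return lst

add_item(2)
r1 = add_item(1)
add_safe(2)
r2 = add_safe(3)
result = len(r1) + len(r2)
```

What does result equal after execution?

Step 1: add_item shares mutable default: after 2 calls, lst = [2, 1], len = 2.
Step 2: add_safe creates fresh list each time: r2 = [3], len = 1.
Step 3: result = 2 + 1 = 3

The answer is 3.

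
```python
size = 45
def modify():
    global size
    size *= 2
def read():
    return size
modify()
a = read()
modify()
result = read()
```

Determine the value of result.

Step 1: size = 45.
Step 2: First modify(): size = 45 * 2 = 90.
Step 3: Second modify(): size = 90 * 2 = 180.
Step 4: read() returns 180

The answer is 180.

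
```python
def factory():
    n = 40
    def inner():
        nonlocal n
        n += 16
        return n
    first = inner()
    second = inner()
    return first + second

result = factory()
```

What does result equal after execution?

Step 1: n starts at 40.
Step 2: First call: n = 40 + 16 = 56, returns 56.
Step 3: Second call: n = 56 + 16 = 72, returns 72.
Step 4: result = 56 + 72 = 128

The answer is 128.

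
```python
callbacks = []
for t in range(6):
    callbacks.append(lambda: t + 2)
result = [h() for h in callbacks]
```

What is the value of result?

Step 1: All lambdas capture t by reference. After the loop, t = 5.
Step 2: Each call returns 5 + 2 = 7.
Step 3: result = [7, 7, 7, 7, 7, 7]

The answer is [7, 7, 7, 7, 7, 7].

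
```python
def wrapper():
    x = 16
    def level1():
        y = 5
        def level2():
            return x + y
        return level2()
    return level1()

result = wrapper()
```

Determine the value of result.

Step 1: x = 16 in wrapper. y = 5 in level1.
Step 2: level2() reads x = 16 and y = 5 from enclosing scopes.
Step 3: result = 16 + 5 = 21

The answer is 21.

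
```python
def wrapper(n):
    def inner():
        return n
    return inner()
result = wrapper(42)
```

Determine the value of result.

Step 1: wrapper(42) binds parameter n = 42.
Step 2: inner() looks up n in enclosing scope and finds the parameter n = 42.
Step 3: result = 42

The answer is 42.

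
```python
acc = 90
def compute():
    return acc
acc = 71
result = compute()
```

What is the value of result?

Step 1: acc is first set to 90, then reassigned to 71.
Step 2: compute() is called after the reassignment, so it looks up the current global acc = 71.
Step 3: result = 71

The answer is 71.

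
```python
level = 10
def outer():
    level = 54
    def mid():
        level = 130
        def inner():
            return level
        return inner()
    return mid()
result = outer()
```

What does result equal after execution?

Step 1: Three levels of shadowing: global 10, outer 54, mid 130.
Step 2: inner() finds level = 130 in enclosing mid() scope.
Step 3: result = 130

The answer is 130.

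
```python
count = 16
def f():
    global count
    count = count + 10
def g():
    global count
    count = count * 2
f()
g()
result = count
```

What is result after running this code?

Step 1: count = 16.
Step 2: f() adds 10: count = 16 + 10 = 26.
Step 3: g() doubles: count = 26 * 2 = 52.
Step 4: result = 52

The answer is 52.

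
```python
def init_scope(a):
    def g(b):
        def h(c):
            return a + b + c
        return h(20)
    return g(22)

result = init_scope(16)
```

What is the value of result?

Step 1: a = 16, b = 22, c = 20 across three nested scopes.
Step 2: h() accesses all three via LEGB rule.
Step 3: result = 16 + 22 + 20 = 58

The answer is 58.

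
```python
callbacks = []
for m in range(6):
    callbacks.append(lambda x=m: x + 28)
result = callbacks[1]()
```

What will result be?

Step 1: Default argument x=m captures m's value at definition time.
Step 2: callbacks[1] was defined when m = 1, so x defaults to 1.
Step 3: result = 1 + 28 = 29 (default arg fixes the late binding issue)

The answer is 29.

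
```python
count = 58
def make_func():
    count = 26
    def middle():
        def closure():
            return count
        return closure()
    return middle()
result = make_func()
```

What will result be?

Step 1: make_func() defines count = 26. middle() and closure() have no local count.
Step 2: closure() checks local (none), enclosing middle() (none), enclosing make_func() and finds count = 26.
Step 3: result = 26

The answer is 26.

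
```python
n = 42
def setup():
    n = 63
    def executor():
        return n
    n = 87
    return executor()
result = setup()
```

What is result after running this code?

Step 1: setup() sets n = 63, then later n = 87.
Step 2: executor() is called after n is reassigned to 87. Closures capture variables by reference, not by value.
Step 3: result = 87

The answer is 87.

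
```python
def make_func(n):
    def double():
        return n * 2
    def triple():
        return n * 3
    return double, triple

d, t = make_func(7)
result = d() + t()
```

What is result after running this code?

Step 1: Both closures capture the same n = 7.
Step 2: d() = 7 * 2 = 14, t() = 7 * 3 = 21.
Step 3: result = 14 + 21 = 35

The answer is 35.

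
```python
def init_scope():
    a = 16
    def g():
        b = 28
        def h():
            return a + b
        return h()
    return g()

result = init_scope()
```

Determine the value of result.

Step 1: init_scope() defines a = 16. g() defines b = 28.
Step 2: h() accesses both from enclosing scopes: a = 16, b = 28.
Step 3: result = 16 + 28 = 44

The answer is 44.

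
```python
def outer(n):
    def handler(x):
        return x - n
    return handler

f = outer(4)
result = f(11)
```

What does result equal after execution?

Step 1: outer(4) creates a closure capturing n = 4.
Step 2: f(11) computes 11 - 4 = 7.
Step 3: result = 7

The answer is 7.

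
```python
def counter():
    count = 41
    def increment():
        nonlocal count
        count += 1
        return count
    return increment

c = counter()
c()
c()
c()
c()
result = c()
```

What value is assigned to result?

Step 1: counter() creates closure with count = 41.
Step 2: Each c() call increments count via nonlocal. After 5 calls: 41 + 5 = 46.
Step 3: result = 46

The answer is 46.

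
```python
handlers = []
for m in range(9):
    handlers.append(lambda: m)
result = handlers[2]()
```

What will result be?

Step 1: The loop creates 9 lambdas, all referencing the same variable m.
Step 2: After the loop, m = 8 (final value).
Step 3: handlers[2]() looks up m at call time and finds 8. This is the late binding gotcha. result = 8

The answer is 8.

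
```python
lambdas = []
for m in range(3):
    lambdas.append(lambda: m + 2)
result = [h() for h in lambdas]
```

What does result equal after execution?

Step 1: All lambdas capture m by reference. After the loop, m = 2.
Step 2: Each call returns 2 + 2 = 4.
Step 3: result = [4, 4, 4]

The answer is [4, 4, 4].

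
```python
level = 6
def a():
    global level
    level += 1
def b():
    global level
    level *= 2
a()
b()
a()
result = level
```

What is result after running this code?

Step 1: level = 6.
Step 2: a(): level = 6 + 1 = 7.
Step 3: b(): level = 7 * 2 = 14.
Step 4: a(): level = 14 + 1 = 15

The answer is 15.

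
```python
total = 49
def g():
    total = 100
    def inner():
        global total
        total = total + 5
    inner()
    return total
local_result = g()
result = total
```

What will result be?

Step 1: Global total = 49. g() creates local total = 100.
Step 2: inner() declares global total and adds 5: global total = 49 + 5 = 54.
Step 3: g() returns its local total = 100 (unaffected by inner).
Step 4: result = global total = 54

The answer is 54.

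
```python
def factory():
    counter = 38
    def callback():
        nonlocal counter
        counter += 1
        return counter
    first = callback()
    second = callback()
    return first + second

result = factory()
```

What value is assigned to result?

Step 1: counter starts at 38.
Step 2: First call: counter = 38 + 1 = 39, returns 39.
Step 3: Second call: counter = 39 + 1 = 40, returns 40.
Step 4: result = 39 + 40 = 79

The answer is 79.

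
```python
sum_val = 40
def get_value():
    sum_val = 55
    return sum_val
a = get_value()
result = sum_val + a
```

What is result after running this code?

Step 1: Global sum_val = 40. get_value() returns local sum_val = 55.
Step 2: a = 55. Global sum_val still = 40.
Step 3: result = 40 + 55 = 95

The answer is 95.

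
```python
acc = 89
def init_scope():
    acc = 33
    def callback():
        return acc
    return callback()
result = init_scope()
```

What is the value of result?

Step 1: acc = 89 globally, but init_scope() defines acc = 33 locally.
Step 2: callback() looks up acc. Not in local scope, so checks enclosing scope (init_scope) and finds acc = 33.
Step 3: result = 33

The answer is 33.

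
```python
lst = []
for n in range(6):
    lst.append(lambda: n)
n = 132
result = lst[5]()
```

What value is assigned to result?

Step 1: Lambdas capture the variable n by reference, not by value.
Step 2: After the loop, n is reassigned to 132.
Step 3: lst[5]() looks up the current n = 132. result = 132

The answer is 132.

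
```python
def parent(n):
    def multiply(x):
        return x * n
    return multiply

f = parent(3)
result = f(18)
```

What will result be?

Step 1: parent(3) returns multiply closure with n = 3.
Step 2: f(18) computes 18 * 3 = 54.
Step 3: result = 54

The answer is 54.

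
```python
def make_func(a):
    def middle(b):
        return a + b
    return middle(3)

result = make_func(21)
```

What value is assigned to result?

Step 1: make_func(21) passes a = 21.
Step 2: middle(3) has b = 3, reads a = 21 from enclosing.
Step 3: result = 21 + 3 = 24

The answer is 24.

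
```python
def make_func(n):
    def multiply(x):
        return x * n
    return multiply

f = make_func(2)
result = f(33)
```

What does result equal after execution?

Step 1: make_func(2) returns multiply closure with n = 2.
Step 2: f(33) computes 33 * 2 = 66.
Step 3: result = 66

The answer is 66.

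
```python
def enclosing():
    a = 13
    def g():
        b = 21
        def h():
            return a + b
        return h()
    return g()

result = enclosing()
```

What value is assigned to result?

Step 1: enclosing() defines a = 13. g() defines b = 21.
Step 2: h() accesses both from enclosing scopes: a = 13, b = 21.
Step 3: result = 13 + 21 = 34

The answer is 34.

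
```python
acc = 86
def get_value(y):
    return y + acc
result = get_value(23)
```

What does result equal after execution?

Step 1: acc = 86 is defined globally.
Step 2: get_value(23) uses parameter y = 23 and looks up acc from global scope = 86.
Step 3: result = 23 + 86 = 109

The answer is 109.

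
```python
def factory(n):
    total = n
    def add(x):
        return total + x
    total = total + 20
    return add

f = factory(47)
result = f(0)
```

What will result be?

Step 1: factory(47) sets total = 47, then total = 47 + 20 = 67.
Step 2: Closures capture by reference, so add sees total = 67.
Step 3: f(0) returns 67 + 0 = 67

The answer is 67.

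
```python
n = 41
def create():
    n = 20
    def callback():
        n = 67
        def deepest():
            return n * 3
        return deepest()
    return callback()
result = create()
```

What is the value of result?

Step 1: deepest() looks up n through LEGB: not local, finds n = 67 in enclosing callback().
Step 2: Returns 67 * 3 = 201.
Step 3: result = 201

The answer is 201.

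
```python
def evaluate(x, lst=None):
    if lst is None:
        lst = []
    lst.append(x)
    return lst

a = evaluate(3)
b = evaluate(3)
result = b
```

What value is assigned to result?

Step 1: None default with guard creates a NEW list each call.
Step 2: a = [3] (fresh list). b = [3] (another fresh list).
Step 3: result = [3] (this is the fix for mutable default)

The answer is [3].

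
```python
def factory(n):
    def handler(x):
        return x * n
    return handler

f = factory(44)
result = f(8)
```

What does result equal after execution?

Step 1: factory(44) creates a closure capturing n = 44.
Step 2: f(8) computes 8 * 44 = 352.
Step 3: result = 352

The answer is 352.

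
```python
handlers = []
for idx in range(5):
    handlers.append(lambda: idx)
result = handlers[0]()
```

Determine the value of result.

Step 1: The loop creates 5 lambdas, all referencing the same variable idx.
Step 2: After the loop, idx = 4 (final value).
Step 3: handlers[0]() looks up idx at call time and finds 4. This is the late binding gotcha. result = 4

The answer is 4.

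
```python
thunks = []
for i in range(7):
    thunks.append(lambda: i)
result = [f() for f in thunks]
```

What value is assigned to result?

Step 1: All 7 lambdas share the same variable i.
Step 2: After the loop, i = 6.
Step 3: Each call returns 6. result = [6, 6, 6, 6, 6, 6, 6]

The answer is [6, 6, 6, 6, 6, 6, 6].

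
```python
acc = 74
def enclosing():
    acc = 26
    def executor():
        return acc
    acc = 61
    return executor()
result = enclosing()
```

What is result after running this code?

Step 1: enclosing() sets acc = 26, then later acc = 61.
Step 2: executor() is called after acc is reassigned to 61. Closures capture variables by reference, not by value.
Step 3: result = 61

The answer is 61.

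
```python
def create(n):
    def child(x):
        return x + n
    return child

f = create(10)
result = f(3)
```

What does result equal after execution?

Step 1: create(10) creates a closure that captures n = 10.
Step 2: f(3) calls the closure with x = 3, returning 3 + 10 = 13.
Step 3: result = 13

The answer is 13.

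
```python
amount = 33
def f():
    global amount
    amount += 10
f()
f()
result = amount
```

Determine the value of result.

Step 1: amount = 33.
Step 2: First f(): amount = 33 + 10 = 43.
Step 3: Second f(): amount = 43 + 10 = 53. result = 53

The answer is 53.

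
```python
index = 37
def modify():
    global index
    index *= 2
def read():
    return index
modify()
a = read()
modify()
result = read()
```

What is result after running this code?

Step 1: index = 37.
Step 2: First modify(): index = 37 * 2 = 74.
Step 3: Second modify(): index = 74 * 2 = 148.
Step 4: read() returns 148

The answer is 148.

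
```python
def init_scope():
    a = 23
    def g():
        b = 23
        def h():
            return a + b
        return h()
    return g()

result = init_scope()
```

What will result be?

Step 1: init_scope() defines a = 23. g() defines b = 23.
Step 2: h() accesses both from enclosing scopes: a = 23, b = 23.
Step 3: result = 23 + 23 = 46

The answer is 46.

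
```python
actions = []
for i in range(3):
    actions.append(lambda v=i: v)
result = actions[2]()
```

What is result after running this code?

Step 1: Default argument v=i captures i's value at each iteration.
Step 2: actions[2] captured v = 2 when i was 2.
Step 3: result = 2

The answer is 2.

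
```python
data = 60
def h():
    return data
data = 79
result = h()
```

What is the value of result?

Step 1: data is first set to 60, then reassigned to 79.
Step 2: h() is called after the reassignment, so it looks up the current global data = 79.
Step 3: result = 79

The answer is 79.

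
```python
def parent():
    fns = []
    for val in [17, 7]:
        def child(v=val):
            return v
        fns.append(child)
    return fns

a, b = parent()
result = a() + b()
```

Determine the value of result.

Step 1: Default argument v=val captures val at each iteration.
Step 2: a() returns 17 (captured at first iteration), b() returns 7 (captured at second).
Step 3: result = 17 + 7 = 24

The answer is 24.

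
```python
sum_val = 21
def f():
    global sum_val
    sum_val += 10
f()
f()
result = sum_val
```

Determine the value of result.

Step 1: sum_val = 21.
Step 2: First f(): sum_val = 21 + 10 = 31.
Step 3: Second f(): sum_val = 31 + 10 = 41. result = 41

The answer is 41.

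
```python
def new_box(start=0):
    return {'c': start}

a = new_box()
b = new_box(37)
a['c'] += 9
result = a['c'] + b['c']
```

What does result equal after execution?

Step 1: new_box() returns a new dict each call (immutable default 0).
Step 2: a = {'c': 0}, b = {'c': 37}.
Step 3: a['c'] += 9 = 9. result = 9 + 37 = 46

The answer is 46.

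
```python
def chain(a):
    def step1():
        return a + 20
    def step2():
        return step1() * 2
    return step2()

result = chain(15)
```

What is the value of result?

Step 1: chain(15) captures a = 15.
Step 2: step2() calls step1() which returns 15 + 20 = 35.
Step 3: step2() returns 35 * 2 = 70

The answer is 70.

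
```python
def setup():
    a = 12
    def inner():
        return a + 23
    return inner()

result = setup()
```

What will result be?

Step 1: setup() defines a = 12.
Step 2: inner() reads a = 12 from enclosing scope, returns 12 + 23 = 35.
Step 3: result = 35

The answer is 35.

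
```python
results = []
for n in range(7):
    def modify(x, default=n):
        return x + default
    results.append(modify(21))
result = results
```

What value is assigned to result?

Step 1: Default argument default=n is evaluated at function definition time.
Step 2: Each iteration creates modify with default = current n value.
Step 3: modify(21) returns 21 + default. results = [21, 22, 23, 24, 25, 26, 27]

The answer is [21, 22, 23, 24, 25, 26, 27].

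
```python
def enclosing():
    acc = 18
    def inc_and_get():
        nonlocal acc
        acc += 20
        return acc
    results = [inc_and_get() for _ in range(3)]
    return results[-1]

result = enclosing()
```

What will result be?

Step 1: acc = 18.
Step 2: Three calls to inc_and_get(), each adding 20.
Step 3: Last value = 18 + 20 * 3 = 78

The answer is 78.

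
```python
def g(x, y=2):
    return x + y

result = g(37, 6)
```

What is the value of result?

Step 1: g(37, 6) overrides default y with 6.
Step 2: Returns 37 + 6 = 43.
Step 3: result = 43

The answer is 43.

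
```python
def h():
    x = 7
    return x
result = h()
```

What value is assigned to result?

Step 1: h() defines x = 7 in its local scope.
Step 2: return x finds the local variable x = 7.
Step 3: result = 7

The answer is 7.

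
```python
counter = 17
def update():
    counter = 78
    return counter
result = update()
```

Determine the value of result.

Step 1: Global counter = 17.
Step 2: update() creates local counter = 78, shadowing the global.
Step 3: Returns local counter = 78. result = 78

The answer is 78.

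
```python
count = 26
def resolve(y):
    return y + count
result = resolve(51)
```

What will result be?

Step 1: count = 26 is defined globally.
Step 2: resolve(51) uses parameter y = 51 and looks up count from global scope = 26.
Step 3: result = 51 + 26 = 77

The answer is 77.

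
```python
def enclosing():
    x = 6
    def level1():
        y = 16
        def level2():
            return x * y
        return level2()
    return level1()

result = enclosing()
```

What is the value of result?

Step 1: x = 6 in enclosing. y = 16 in level1.
Step 2: level2() reads x = 6 and y = 16 from enclosing scopes.
Step 3: result = 6 * 16 = 96

The answer is 96.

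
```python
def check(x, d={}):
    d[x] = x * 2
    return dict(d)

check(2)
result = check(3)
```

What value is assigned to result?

Step 1: Mutable default dict is shared across calls.
Step 2: First call adds 2: 4. Second call adds 3: 6.
Step 3: result = {2: 4, 3: 6}

The answer is {2: 4, 3: 6}.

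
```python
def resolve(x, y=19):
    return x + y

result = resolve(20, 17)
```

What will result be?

Step 1: resolve(20, 17) overrides default y with 17.
Step 2: Returns 20 + 17 = 37.
Step 3: result = 37

The answer is 37.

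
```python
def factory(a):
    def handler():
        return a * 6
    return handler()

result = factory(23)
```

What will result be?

Step 1: factory(23) binds parameter a = 23.
Step 2: handler() accesses a = 23 from enclosing scope.
Step 3: result = 23 * 6 = 138

The answer is 138.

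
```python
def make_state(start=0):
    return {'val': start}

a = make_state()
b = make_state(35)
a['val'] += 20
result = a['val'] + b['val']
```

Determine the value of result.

Step 1: make_state() returns a new dict each call (immutable default 0).
Step 2: a = {'val': 0}, b = {'val': 35}.
Step 3: a['val'] += 20 = 20. result = 20 + 35 = 55

The answer is 55.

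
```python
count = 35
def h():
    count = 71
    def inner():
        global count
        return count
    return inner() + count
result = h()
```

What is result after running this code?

Step 1: Global count = 35. h() shadows with local count = 71.
Step 2: inner() uses global keyword, so inner() returns global count = 35.
Step 3: h() returns 35 + 71 = 106

The answer is 106.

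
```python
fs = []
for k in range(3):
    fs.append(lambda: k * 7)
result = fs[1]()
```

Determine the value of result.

Step 1: All lambdas reference the same variable k (late binding).
Step 2: After the loop, k = 2. Every lambda returns k * 7.
Step 3: fs[1]() = 2 * 7 = 14

The answer is 14.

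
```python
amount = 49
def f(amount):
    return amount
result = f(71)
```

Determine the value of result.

Step 1: Global amount = 49.
Step 2: f(71) takes parameter amount = 71, which shadows the global.
Step 3: result = 71

The answer is 71.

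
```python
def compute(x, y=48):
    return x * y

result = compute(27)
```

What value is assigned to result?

Step 1: compute(27) uses default y = 48.
Step 2: Returns 27 * 48 = 1296.
Step 3: result = 1296

The answer is 1296.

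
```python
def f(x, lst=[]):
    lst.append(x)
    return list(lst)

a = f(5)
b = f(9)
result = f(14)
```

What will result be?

Step 1: Default list is shared. list() creates copies for return values.
Step 2: Internal list grows: [5] -> [5, 9] -> [5, 9, 14].
Step 3: result = [5, 9, 14]

The answer is [5, 9, 14].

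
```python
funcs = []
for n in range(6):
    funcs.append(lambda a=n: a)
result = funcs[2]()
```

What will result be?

Step 1: Default argument a=n captures n's value at each iteration.
Step 2: funcs[2] captured a = 2 when n was 2.
Step 3: result = 2

The answer is 2.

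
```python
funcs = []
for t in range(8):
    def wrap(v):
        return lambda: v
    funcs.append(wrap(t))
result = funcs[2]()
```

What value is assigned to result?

Step 1: wrap(t) creates a new scope capturing v = t at call time.
Step 2: funcs[2] = wrap(2), so its lambda captures v = 2.
Step 3: result = 2 (closure factory fixes late binding)

The answer is 2.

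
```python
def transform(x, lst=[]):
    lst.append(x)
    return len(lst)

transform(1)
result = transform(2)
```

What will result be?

Step 1: Mutable default list persists between calls.
Step 2: First call: lst = [1], len = 1. Second call: lst = [1, 2], len = 2.
Step 3: result = 2

The answer is 2.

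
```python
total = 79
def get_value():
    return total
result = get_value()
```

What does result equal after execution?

Step 1: total = 79 is defined in the global scope.
Step 2: get_value() looks up total. No local total exists, so Python checks the global scope via LEGB rule and finds total = 79.
Step 3: result = 79

The answer is 79.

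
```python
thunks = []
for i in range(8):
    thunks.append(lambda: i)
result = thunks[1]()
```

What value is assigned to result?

Step 1: The loop creates 8 lambdas, all referencing the same variable i.
Step 2: After the loop, i = 7 (final value).
Step 3: thunks[1]() looks up i at call time and finds 7. This is the late binding gotcha. result = 7

The answer is 7.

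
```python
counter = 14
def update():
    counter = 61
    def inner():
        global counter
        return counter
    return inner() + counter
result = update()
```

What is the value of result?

Step 1: Global counter = 14. update() shadows with local counter = 61.
Step 2: inner() uses global keyword, so inner() returns global counter = 14.
Step 3: update() returns 14 + 61 = 75

The answer is 75.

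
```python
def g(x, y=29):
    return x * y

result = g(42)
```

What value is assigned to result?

Step 1: g(42) uses default y = 29.
Step 2: Returns 42 * 29 = 1218.
Step 3: result = 1218

The answer is 1218.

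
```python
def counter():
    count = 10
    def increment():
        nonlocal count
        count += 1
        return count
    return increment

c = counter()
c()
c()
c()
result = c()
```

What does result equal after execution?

Step 1: counter() creates closure with count = 10.
Step 2: Each c() call increments count via nonlocal. After 4 calls: 10 + 4 = 14.
Step 3: result = 14

The answer is 14.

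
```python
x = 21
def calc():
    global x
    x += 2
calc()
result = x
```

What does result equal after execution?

Step 1: x = 21 globally.
Step 2: calc() modifies global x: x += 2 = 23.
Step 3: result = 23

The answer is 23.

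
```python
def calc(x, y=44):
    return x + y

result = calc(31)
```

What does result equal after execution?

Step 1: calc(31) uses default y = 44.
Step 2: Returns 31 + 44 = 75.
Step 3: result = 75

The answer is 75.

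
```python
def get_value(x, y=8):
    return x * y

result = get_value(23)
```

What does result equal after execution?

Step 1: get_value(23) uses default y = 8.
Step 2: Returns 23 * 8 = 184.
Step 3: result = 184

The answer is 184.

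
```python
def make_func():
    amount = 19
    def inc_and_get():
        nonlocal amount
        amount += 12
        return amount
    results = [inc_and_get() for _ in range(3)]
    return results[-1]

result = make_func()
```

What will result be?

Step 1: amount = 19.
Step 2: Three calls to inc_and_get(), each adding 12.
Step 3: Last value = 19 + 12 * 3 = 55

The answer is 55.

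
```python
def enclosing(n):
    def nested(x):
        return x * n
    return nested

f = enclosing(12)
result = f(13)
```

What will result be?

Step 1: enclosing(12) creates a closure capturing n = 12.
Step 2: f(13) computes 13 * 12 = 156.
Step 3: result = 156

The answer is 156.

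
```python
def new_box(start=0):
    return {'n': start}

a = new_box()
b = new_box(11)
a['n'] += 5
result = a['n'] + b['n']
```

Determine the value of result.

Step 1: new_box() returns a new dict each call (immutable default 0).
Step 2: a = {'n': 0}, b = {'n': 11}.
Step 3: a['n'] += 5 = 5. result = 5 + 11 = 16

The answer is 16.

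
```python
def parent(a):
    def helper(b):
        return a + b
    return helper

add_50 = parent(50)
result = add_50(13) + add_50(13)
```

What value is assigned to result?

Step 1: add_50 captures a = 50.
Step 2: add_50(13) = 50 + 13 = 63, called twice.
Step 3: result = 63 + 63 = 126

The answer is 126.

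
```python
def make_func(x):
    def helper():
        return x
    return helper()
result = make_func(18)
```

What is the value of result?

Step 1: make_func(18) binds parameter x = 18.
Step 2: helper() looks up x in enclosing scope and finds the parameter x = 18.
Step 3: result = 18

The answer is 18.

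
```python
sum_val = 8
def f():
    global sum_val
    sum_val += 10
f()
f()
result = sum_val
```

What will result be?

Step 1: sum_val = 8.
Step 2: First f(): sum_val = 8 + 10 = 18.
Step 3: Second f(): sum_val = 18 + 10 = 28. result = 28

The answer is 28.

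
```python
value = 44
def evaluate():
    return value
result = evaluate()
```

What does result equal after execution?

Step 1: value = 44 is defined in the global scope.
Step 2: evaluate() looks up value. No local value exists, so Python checks the global scope via LEGB rule and finds value = 44.
Step 3: result = 44

The answer is 44.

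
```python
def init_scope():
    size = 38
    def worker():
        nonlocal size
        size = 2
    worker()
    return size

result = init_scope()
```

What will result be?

Step 1: init_scope() sets size = 38.
Step 2: worker() uses nonlocal to reassign size = 2.
Step 3: result = 2

The answer is 2.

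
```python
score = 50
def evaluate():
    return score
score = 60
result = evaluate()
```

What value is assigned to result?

Step 1: score is first set to 50, then reassigned to 60.
Step 2: evaluate() is called after the reassignment, so it looks up the current global score = 60.
Step 3: result = 60

The answer is 60.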